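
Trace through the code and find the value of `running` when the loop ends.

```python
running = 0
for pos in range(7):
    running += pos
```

Let's trace through this code step by step.

Initialize: running = 0
Entering loop: for pos in range(7):
After iteration 1: pos = 0, running = 0
After iteration 2: pos = 1, running = 1
After iteration 3: pos = 2, running = 3
After iteration 4: pos = 3, running = 6
After iteration 5: pos = 4, running = 10
After iteration 6: pos = 5, running = 15
After iteration 7: pos = 6, running = 21
Loop ends.

Final answer: 21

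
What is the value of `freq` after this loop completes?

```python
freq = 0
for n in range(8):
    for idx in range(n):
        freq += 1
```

Let's trace through this code step by step.

Initialize: freq = 0
Entering loop: for n in range(8):
After iteration 1: n = 0, freq = 0
After iteration 2: n = 1, freq = 1, idx = 0
After iteration 3: n = 2, freq = 3, idx = 1
After iteration 4: n = 3, freq = 6, idx = 2
After iteration 5: n = 4, freq = 10, idx = 3
After iteration 6: n = 5, freq = 15, idx = 4
After iteration 7: n = 6, freq = 21, idx = 5
After iteration 8: n = 7, freq = 28, idx = 6
Loop ends.

Final answer: 28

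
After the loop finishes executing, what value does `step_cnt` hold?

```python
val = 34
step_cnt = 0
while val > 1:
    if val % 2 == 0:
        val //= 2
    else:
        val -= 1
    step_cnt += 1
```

Let's trace through this code step by step.

Initialize: val = 34
Initialize: step_cnt = 0
Entering loop: while val > 1:
After iteration 1: val = 17, step_cnt = 1
After iteration 2: val = 16, step_cnt = 2
After iteration 3: val = 8, step_cnt = 3
After iteration 4: val = 4, step_cnt = 4
After iteration 5: val = 2, step_cnt = 5
After iteration 6: val = 1, step_cnt = 6
Loop ends.

Final answer: 6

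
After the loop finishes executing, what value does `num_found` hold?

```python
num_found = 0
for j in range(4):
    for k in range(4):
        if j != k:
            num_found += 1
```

Let's trace through this code step by step.

Initialize: num_found = 0
Entering loop: for j in range(4):
After iteration 1: j = 0, num_found = 3
After iteration 2: j = 1, num_found = 6
After iteration 3: j = 2, num_found = 9
After iteration 4: j = 3, num_found = 12
Loop ends.

Final answer: 12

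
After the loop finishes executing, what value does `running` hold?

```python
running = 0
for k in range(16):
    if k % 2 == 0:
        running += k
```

Let's trace through this code step by step.

Initialize: running = 0
Entering loop: for k in range(16):
After iteration 1: k = 0, running = 0
After iteration 2: k = 1, running = 0
After iteration 3: k = 2, running = 2
After iteration 4: k = 3, running = 2
After iteration 5: k = 4, running = 6
After iteration 6: k = 5, running = 6
After iteration 7: k = 6, running = 12
After iteration 8: k = 7, running = 12
After iteration 9: k = 8, running = 20
After iteration 10: k = 9, running = 20
After iteration 11: k = 10, running = 30
After iteration 12: k = 11, running = 30
After iteration 13: k = 12, running = 42
After iteration 14: k = 13, running = 42
After iteration 15: k = 14, running = 56
After iteration 16: k = 15, running = 56
Loop ends.

Final answer: 56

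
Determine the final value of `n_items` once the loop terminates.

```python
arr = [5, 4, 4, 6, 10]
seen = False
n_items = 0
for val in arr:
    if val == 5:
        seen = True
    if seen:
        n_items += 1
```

Let's trace through this code step by step.

Initialize: arr = [5, 4, 4, 6, 10]
Initialize: seen = False
Initialize: n_items = 0
Entering loop: for val in arr:
After iteration 1: val = 5, seen = True, n_items = 1
After iteration 2: val = 4, seen = True, n_items = 2
After iteration 3: val = 4, seen = True, n_items = 3
After iteration 4: val = 6, seen = True, n_items = 4
After iteration 5: val = 10, seen = True, n_items = 5
Loop ends.

Final answer: 5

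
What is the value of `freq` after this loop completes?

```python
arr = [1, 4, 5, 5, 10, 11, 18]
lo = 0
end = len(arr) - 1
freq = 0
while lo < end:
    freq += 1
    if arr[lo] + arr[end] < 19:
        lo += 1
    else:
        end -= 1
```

Let's trace through this code step by step.

Initialize: arr = [1, 4, 5, 5, 10, 11, 18]
Initialize: lo = 0
Initialize: end = 6
Initialize: freq = 0
Entering loop: while lo < end:
After iteration 1: lo = 0, end = 5, freq = 1
After iteration 2: lo = 1, end = 5, freq = 2
After iteration 3: lo = 2, end = 5, freq = 3
After iteration 4: lo = 3, end = 5, freq = 4
After iteration 5: lo = 4, end = 5, freq = 5
After iteration 6: lo = 4, end = 4, freq = 6
Loop ends.

Final answer: 6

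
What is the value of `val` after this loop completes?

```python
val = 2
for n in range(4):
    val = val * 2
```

Let's trace through this code step by step.

Initialize: val = 2
Entering loop: for n in range(4):
After iteration 1: n = 0, val = 4
After iteration 2: n = 1, val = 8
After iteration 3: n = 2, val = 16
After iteration 4: n = 3, val = 32
Loop ends.

Final answer: 32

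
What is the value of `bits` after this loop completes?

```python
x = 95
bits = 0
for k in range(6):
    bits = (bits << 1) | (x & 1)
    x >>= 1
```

Let's trace through this code step by step.

Initialize: x = 95
Initialize: bits = 0
Entering loop: for k in range(6):
After iteration 1: k = 0, x = 47, bits = 1
After iteration 2: k = 1, x = 23, bits = 3
After iteration 3: k = 2, x = 11, bits = 7
After iteration 4: k = 3, x = 5, bits = 15
After iteration 5: k = 4, x = 2, bits = 31
After iteration 6: k = 5, x = 1, bits = 62
Loop ends.

Final answer: 62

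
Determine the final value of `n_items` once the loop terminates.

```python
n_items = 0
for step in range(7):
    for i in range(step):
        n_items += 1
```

Let's trace through this code step by step.

Initialize: n_items = 0
Entering loop: for step in range(7):
After iteration 1: step = 0, n_items = 0
After iteration 2: step = 1, n_items = 1, i = 0
After iteration 3: step = 2, n_items = 3, i = 1
After iteration 4: step = 3, n_items = 6, i = 2
After iteration 5: step = 4, n_items = 10, i = 3
After iteration 6: step = 5, n_items = 15, i = 4
After iteration 7: step = 6, n_items = 21, i = 5
Loop ends.

Final answer: 21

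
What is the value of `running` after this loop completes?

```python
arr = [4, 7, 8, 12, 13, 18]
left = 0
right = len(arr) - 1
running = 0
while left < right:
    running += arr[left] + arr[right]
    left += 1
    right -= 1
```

Let's trace through this code step by step.

Initialize: arr = [4, 7, 8, 12, 13, 18]
Initialize: left = 0
Initialize: right = 5
Initialize: running = 0
Entering loop: while left < right:
After iteration 1: left = 1, right = 4, running = 22
After iteration 2: left = 2, right = 3, running = 42
After iteration 3: left = 3, right = 2, running = 62
Loop ends.

Final answer: 62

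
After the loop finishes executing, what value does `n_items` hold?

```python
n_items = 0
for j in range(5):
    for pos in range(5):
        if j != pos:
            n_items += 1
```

Let's trace through this code step by step.

Initialize: n_items = 0
Entering loop: for j in range(5):
After iteration 1: j = 0, n_items = 4
After iteration 2: j = 1, n_items = 8
After iteration 3: j = 2, n_items = 12
After iteration 4: j = 3, n_items = 16
After iteration 5: j = 4, n_items = 20
Loop ends.

Final answer: 20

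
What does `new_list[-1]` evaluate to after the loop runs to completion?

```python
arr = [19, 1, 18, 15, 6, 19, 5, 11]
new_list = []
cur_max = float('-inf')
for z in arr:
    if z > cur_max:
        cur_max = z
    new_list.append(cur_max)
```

Let's trace through this code step by step.

Initialize: arr = [19, 1, 18, 15, 6, 19, 5, 11]
Initialize: new_list = []
Initialize: cur_max = -inf
Entering loop: for z in arr:
After iteration 1: z = 19, new_list = [19], cur_max = 19
After iteration 2: z = 1, new_list = [19, 19], cur_max = 19
After iteration 3: z = 18, new_list = [19, 19, 19], cur_max = 19
After iteration 4: z = 15, new_list = [19, 19, 19, 19], cur_max = 19
After iteration 5: z = 6, new_list = [19, 19, 19, 19, 19], cur_max = 19
After iteration 6: z = 19, new_list = [19, 19, 19, 19, 19, 19], cur_max = 19
After iteration 7: z = 5, new_list = [19, 19, 19, 19, 19, 19, 19], cur_max = 19
After iteration 8: z = 11, new_list = [19, 19, 19, 19, 19, 19, 19, 19], cur_max = 19
Loop ends.
new_list[-1] = 19

Final answer: 19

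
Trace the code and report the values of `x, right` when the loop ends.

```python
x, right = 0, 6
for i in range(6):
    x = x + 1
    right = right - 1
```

Let's trace through this code step by step.

Initialize: x = 0
Initialize: right = 6
Entering loop: for i in range(6):
After iteration 1: i = 0, x = 1, right = 5
After iteration 2: i = 1, x = 2, right = 4
After iteration 3: i = 2, x = 3, right = 3
After iteration 4: i = 3, x = 4, right = 2
After iteration 5: i = 4, x = 5, right = 1
After iteration 6: i = 5, x = 6, right = 0
Loop ends.

Final answer: 6, 0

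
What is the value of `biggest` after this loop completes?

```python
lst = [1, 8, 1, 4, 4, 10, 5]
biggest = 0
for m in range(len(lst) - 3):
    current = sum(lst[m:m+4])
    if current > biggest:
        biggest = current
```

Let's trace through this code step by step.

Initialize: lst = [1, 8, 1, 4, 4, 10, 5]
Initialize: biggest = 0
Entering loop: for m in range(len(lst) - 3):
After iteration 1: m = 0, biggest = 14, current = 14
After iteration 2: m = 1, biggest = 17, current = 17
After iteration 3: m = 2, biggest = 19, current = 19
After iteration 4: m = 3, biggest = 23, current = 23
Loop ends.

Final answer: 23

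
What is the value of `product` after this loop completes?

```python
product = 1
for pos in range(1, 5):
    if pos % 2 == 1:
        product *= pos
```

Let's trace through this code step by step.

Initialize: product = 1
Entering loop: for pos in range(1, 5):
After iteration 1: pos = 1, product = 1
After iteration 2: pos = 2, product = 1
After iteration 3: pos = 3, product = 3
After iteration 4: pos = 4, product = 3
Loop ends.

Final answer: 3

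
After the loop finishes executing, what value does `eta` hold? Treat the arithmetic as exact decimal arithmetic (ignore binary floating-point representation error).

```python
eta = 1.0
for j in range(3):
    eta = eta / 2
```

Let's trace through this code step by step.

Initialize: eta = 1.0
Entering loop: for j in range(3):
After iteration 1: j = 0, eta = 0.5
After iteration 2: j = 1, eta = 0.25
After iteration 3: j = 2, eta = 0.125
Loop ends.

Final answer: 0.125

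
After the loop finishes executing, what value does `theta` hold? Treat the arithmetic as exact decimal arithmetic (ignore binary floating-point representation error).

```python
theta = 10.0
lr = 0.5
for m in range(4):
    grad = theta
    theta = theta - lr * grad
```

Let's trace through this code step by step.

Initialize: theta = 10.0
Initialize: lr = 0.5
Entering loop: for m in range(4):
After iteration 1: m = 0, theta = 5.0, grad = 10.0
After iteration 2: m = 1, theta = 2.5, grad = 5.0
After iteration 3: m = 2, theta = 1.25, grad = 2.5
After iteration 4: m = 3, theta = 0.625, grad = 1.25
Loop ends.

Final answer: 0.625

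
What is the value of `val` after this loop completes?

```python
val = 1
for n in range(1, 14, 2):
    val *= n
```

Let's trace through this code step by step.

Initialize: val = 1
Entering loop: for n in range(1, 14, 2):
After iteration 1: n = 1, val = 1
After iteration 2: n = 3, val = 3
After iteration 3: n = 5, val = 15
After iteration 4: n = 7, val = 105
After iteration 5: n = 9, val = 945
After iteration 6: n = 11, val = 10395
After iteration 7: n = 13, val = 135135
Loop ends.

Final answer: 135135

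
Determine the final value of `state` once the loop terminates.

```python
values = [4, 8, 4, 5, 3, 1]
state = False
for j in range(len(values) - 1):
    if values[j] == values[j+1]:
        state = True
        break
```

Let's trace through this code step by step.

Initialize: values = [4, 8, 4, 5, 3, 1]
Initialize: state = False
Entering loop: for j in range(len(values) - 1):
After iteration 1: j = 0, state = False
After iteration 2: j = 1, state = False
After iteration 3: j = 2, state = False
After iteration 4: j = 3, state = False
After iteration 5: j = 4, state = False
Loop ends.

Final answer: False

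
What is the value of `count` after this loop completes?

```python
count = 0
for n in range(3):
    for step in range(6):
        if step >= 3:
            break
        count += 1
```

Let's trace through this code step by step.

Initialize: count = 0
Entering loop: for n in range(3):
After iteration 1: n = 0, count = 3
After iteration 2: n = 1, count = 6
After iteration 3: n = 2, count = 9
Loop ends.

Final answer: 9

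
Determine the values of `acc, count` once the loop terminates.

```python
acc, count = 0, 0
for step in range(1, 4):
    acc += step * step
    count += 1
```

Let's trace through this code step by step.

Initialize: acc = 0
Initialize: count = 0
Entering loop: for step in range(1, 4):
After iteration 1: step = 1, acc = 1, count = 1
After iteration 2: step = 2, acc = 5, count = 2
After iteration 3: step = 3, acc = 14, count = 3
Loop ends.

Final answer: 14, 3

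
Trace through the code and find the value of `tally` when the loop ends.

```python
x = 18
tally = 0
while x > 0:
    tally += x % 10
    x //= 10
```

Let's trace through this code step by step.

Initialize: x = 18
Initialize: tally = 0
Entering loop: while x > 0:
After iteration 1: x = 1, tally = 8
After iteration 2: x = 0, tally = 9
Loop ends.

Final answer: 9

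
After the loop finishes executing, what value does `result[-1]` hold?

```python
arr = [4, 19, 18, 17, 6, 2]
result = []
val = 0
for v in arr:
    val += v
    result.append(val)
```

Let's trace through this code step by step.

Initialize: arr = [4, 19, 18, 17, 6, 2]
Initialize: result = []
Initialize: val = 0
Entering loop: for v in arr:
After iteration 1: v = 4, result = [4], val = 4
After iteration 2: v = 19, result = [4, 23], val = 23
After iteration 3: v = 18, result = [4, 23, 41], val = 41
After iteration 4: v = 17, result = [4, 23, 41, 58], val = 58
After iteration 5: v = 6, result = [4, 23, 41, 58, 64], val = 64
After iteration 6: v = 2, result = [4, 23, 41, 58, 64, 66], val = 66
Loop ends.
result[-1] = 66

Final answer: 66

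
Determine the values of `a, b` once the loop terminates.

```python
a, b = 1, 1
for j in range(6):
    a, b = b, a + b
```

Let's trace through this code step by step.

Initialize: a = 1
Initialize: b = 1
Entering loop: for j in range(6):
After iteration 1: j = 0, a = 1, b = 2
After iteration 2: j = 1, a = 2, b = 3
After iteration 3: j = 2, a = 3, b = 5
After iteration 4: j = 3, a = 5, b = 8
After iteration 5: j = 4, a = 8, b = 13
After iteration 6: j = 5, a = 13, b = 21
Loop ends.

Final answer: 13, 21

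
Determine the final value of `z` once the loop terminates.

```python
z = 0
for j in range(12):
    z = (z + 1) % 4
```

Let's trace through this code step by step.

Initialize: z = 0
Entering loop: for j in range(12):
After iteration 1: j = 0, z = 1
After iteration 2: j = 1, z = 2
After iteration 3: j = 2, z = 3
After iteration 4: j = 3, z = 0
After iteration 5: j = 4, z = 1
After iteration 6: j = 5, z = 2
After iteration 7: j = 6, z = 3
After iteration 8: j = 7, z = 0
After iteration 9: j = 8, z = 1
After iteration 10: j = 9, z = 2
After iteration 11: j = 10, z = 3
After iteration 12: j = 11, z = 0
Loop ends.

Final answer: 0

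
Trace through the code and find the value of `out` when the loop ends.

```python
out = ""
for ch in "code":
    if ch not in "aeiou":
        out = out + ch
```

Let's trace through this code step by step.

Initialize: out = ''
Entering loop: for ch in "code":
After iteration 1: ch = 'c', out = 'c'
After iteration 2: ch = 'o', out = 'c'
After iteration 3: ch = 'd', out = 'cd'
After iteration 4: ch = 'e', out = 'cd'
Loop ends.

Final answer: 'cd'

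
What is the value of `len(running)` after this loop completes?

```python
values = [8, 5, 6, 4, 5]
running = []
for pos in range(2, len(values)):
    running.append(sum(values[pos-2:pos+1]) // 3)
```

Let's trace through this code step by step.

Initialize: values = [8, 5, 6, 4, 5]
Initialize: running = []
Entering loop: for pos in range(2, len(values)):
After iteration 1: pos = 2, running = [6]
After iteration 2: pos = 3, running = [6, 5]
After iteration 3: pos = 4, running = [6, 5, 5]
Loop ends.
len(running) = 3

Final answer: 3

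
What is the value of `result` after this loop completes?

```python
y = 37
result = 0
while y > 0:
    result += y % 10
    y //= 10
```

Let's trace through this code step by step.

Initialize: y = 37
Initialize: result = 0
Entering loop: while y > 0:
After iteration 1: y = 3, result = 7
After iteration 2: y = 0, result = 10
Loop ends.

Final answer: 10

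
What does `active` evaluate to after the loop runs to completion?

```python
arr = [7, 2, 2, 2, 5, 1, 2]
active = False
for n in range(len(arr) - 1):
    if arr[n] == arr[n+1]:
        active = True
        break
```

Let's trace through this code step by step.

Initialize: arr = [7, 2, 2, 2, 5, 1, 2]
Initialize: active = False
Entering loop: for n in range(len(arr) - 1):
After iteration 1: n = 0, active = False
After iteration 2: n = 1, active = True
Loop ends.

Final answer: True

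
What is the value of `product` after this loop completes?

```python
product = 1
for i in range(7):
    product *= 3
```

Let's trace through this code step by step.

Initialize: product = 1
Entering loop: for i in range(7):
After iteration 1: i = 0, product = 3
After iteration 2: i = 1, product = 9
After iteration 3: i = 2, product = 27
After iteration 4: i = 3, product = 81
After iteration 5: i = 4, product = 243
After iteration 6: i = 5, product = 729
After iteration 7: i = 6, product = 2187
Loop ends.

Final answer: 2187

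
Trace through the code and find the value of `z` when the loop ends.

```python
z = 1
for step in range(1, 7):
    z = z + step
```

Let's trace through this code step by step.

Initialize: z = 1
Entering loop: for step in range(1, 7):
After iteration 1: step = 1, z = 2
After iteration 2: step = 2, z = 4
After iteration 3: step = 3, z = 7
After iteration 4: step = 4, z = 11
After iteration 5: step = 5, z = 16
After iteration 6: step = 6, z = 22
Loop ends.

Final answer: 22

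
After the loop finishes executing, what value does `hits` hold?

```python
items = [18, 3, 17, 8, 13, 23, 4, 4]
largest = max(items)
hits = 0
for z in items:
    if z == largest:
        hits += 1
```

Let's trace through this code step by step.

Initialize: items = [18, 3, 17, 8, 13, 23, 4, 4]
Initialize: largest = 23
Initialize: hits = 0
Entering loop: for z in items:
After iteration 1: z = 18, hits = 0
After iteration 2: z = 3, hits = 0
After iteration 3: z = 17, hits = 0
After iteration 4: z = 8, hits = 0
After iteration 5: z = 13, hits = 0
After iteration 6: z = 23, hits = 1
After iteration 7: z = 4, hits = 1
After iteration 8: z = 4, hits = 1
Loop ends.

Final answer: 1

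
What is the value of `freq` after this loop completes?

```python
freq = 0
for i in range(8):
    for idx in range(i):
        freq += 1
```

Let's trace through this code step by step.

Initialize: freq = 0
Entering loop: for i in range(8):
After iteration 1: i = 0, freq = 0
After iteration 2: i = 1, freq = 1, idx = 0
After iteration 3: i = 2, freq = 3, idx = 1
After iteration 4: i = 3, freq = 6, idx = 2
After iteration 5: i = 4, freq = 10, idx = 3
After iteration 6: i = 5, freq = 15, idx = 4
After iteration 7: i = 6, freq = 21, idx = 5
After iteration 8: i = 7, freq = 28, idx = 6
Loop ends.

Final answer: 28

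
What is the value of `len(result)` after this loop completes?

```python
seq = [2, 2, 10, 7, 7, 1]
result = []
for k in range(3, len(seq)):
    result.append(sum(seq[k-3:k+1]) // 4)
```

Let's trace through this code step by step.

Initialize: seq = [2, 2, 10, 7, 7, 1]
Initialize: result = []
Entering loop: for k in range(3, len(seq)):
After iteration 1: k = 3, result = [5]
After iteration 2: k = 4, result = [5, 6]
After iteration 3: k = 5, result = [5, 6, 6]
Loop ends.
len(result) = 3

Final answer: 3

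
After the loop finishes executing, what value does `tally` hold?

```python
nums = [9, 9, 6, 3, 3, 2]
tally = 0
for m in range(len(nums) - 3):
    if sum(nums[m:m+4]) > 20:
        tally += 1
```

Let's trace through this code step by step.

Initialize: nums = [9, 9, 6, 3, 3, 2]
Initialize: tally = 0
Entering loop: for m in range(len(nums) - 3):
After iteration 1: m = 0, tally = 1
After iteration 2: m = 1, tally = 2
After iteration 3: m = 2, tally = 2
Loop ends.

Final answer: 2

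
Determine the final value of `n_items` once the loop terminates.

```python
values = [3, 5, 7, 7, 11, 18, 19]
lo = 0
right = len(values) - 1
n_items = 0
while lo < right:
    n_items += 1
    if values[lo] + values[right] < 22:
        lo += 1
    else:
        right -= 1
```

Let's trace through this code step by step.

Initialize: values = [3, 5, 7, 7, 11, 18, 19]
Initialize: lo = 0
Initialize: right = 6
Initialize: n_items = 0
Entering loop: while lo < right:
After iteration 1: lo = 0, right = 5, n_items = 1
After iteration 2: lo = 1, right = 5, n_items = 2
After iteration 3: lo = 1, right = 4, n_items = 3
After iteration 4: lo = 2, right = 4, n_items = 4
After iteration 5: lo = 3, right = 4, n_items = 5
After iteration 6: lo = 4, right = 4, n_items = 6
Loop ends.

Final answer: 6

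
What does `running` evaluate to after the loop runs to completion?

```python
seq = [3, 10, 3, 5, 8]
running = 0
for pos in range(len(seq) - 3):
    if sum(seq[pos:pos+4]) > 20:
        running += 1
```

Let's trace through this code step by step.

Initialize: seq = [3, 10, 3, 5, 8]
Initialize: running = 0
Entering loop: for pos in range(len(seq) - 3):
After iteration 1: pos = 0, running = 1
After iteration 2: pos = 1, running = 2
Loop ends.

Final answer: 2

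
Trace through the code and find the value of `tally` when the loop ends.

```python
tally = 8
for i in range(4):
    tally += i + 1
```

Let's trace through this code step by step.

Initialize: tally = 8
Entering loop: for i in range(4):
After iteration 1: i = 0, tally = 9
After iteration 2: i = 1, tally = 11
After iteration 3: i = 2, tally = 14
After iteration 4: i = 3, tally = 18
Loop ends.

Final answer: 18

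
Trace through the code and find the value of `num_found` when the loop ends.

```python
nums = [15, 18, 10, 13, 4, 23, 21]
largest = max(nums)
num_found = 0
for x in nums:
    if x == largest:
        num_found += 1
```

Let's trace through this code step by step.

Initialize: nums = [15, 18, 10, 13, 4, 23, 21]
Initialize: largest = 23
Initialize: num_found = 0
Entering loop: for x in nums:
After iteration 1: x = 15, num_found = 0
After iteration 2: x = 18, num_found = 0
After iteration 3: x = 10, num_found = 0
After iteration 4: x = 13, num_found = 0
After iteration 5: x = 4, num_found = 0
After iteration 6: x = 23, num_found = 1
After iteration 7: x = 21, num_found = 1
Loop ends.

Final answer: 1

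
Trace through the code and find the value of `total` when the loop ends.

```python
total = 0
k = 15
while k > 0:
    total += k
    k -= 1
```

Let's trace through this code step by step.

Initialize: total = 0
Initialize: k = 15
Entering loop: while k > 0:
After iteration 1: total = 15, k = 14
After iteration 2: total = 29, k = 13
After iteration 3: total = 42, k = 12
After iteration 4: total = 54, k = 11
After iteration 5: total = 65, k = 10
After iteration 6: total = 75, k = 9
After iteration 7: total = 84, k = 8
After iteration 8: total = 92, k = 7
After iteration 9: total = 99, k = 6
After iteration 10: total = 105, k = 5
After iteration 11: total = 110, k = 4
After iteration 12: total = 114, k = 3
After iteration 13: total = 117, k = 2
After iteration 14: total = 119, k = 1
After iteration 15: total = 120, k = 0
Loop ends.

Final answer: 120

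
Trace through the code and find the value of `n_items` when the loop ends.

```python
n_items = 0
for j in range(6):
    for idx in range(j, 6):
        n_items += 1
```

Let's trace through this code step by step.

Initialize: n_items = 0
Entering loop: for j in range(6):
After iteration 1: j = 0, n_items = 6
After iteration 2: j = 1, n_items = 11
After iteration 3: j = 2, n_items = 15
After iteration 4: j = 3, n_items = 18
After iteration 5: j = 4, n_items = 20
After iteration 6: j = 5, n_items = 21
Loop ends.

Final answer: 21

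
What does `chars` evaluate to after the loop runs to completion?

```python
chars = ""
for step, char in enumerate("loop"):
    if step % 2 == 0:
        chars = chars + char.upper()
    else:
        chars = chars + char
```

Let's trace through this code step by step.

Initialize: chars = ''
Entering loop: for step, char in enumerate("loop"):
After iteration 1: step = 0, char = 'l', chars = 'L'
After iteration 2: step = 1, char = 'o', chars = 'Lo'
After iteration 3: step = 2, char = 'o', chars = 'LoO'
After iteration 4: step = 3, char = 'p', chars = 'LoOp'
Loop ends.

Final answer: 'LoOp'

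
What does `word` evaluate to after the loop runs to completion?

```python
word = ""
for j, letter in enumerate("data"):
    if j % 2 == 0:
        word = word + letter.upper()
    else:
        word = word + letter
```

Let's trace through this code step by step.

Initialize: word = ''
Entering loop: for j, letter in enumerate("data"):
After iteration 1: j = 0, letter = 'd', word = 'D'
After iteration 2: j = 1, letter = 'a', word = 'Da'
After iteration 3: j = 2, letter = 't', word = 'DaT'
After iteration 4: j = 3, letter = 'a', word = 'DaTa'
Loop ends.

Final answer: 'DaTa'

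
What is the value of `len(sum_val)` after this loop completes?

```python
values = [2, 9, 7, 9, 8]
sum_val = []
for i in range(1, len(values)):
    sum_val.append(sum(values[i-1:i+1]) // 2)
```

Let's trace through this code step by step.

Initialize: values = [2, 9, 7, 9, 8]
Initialize: sum_val = []
Entering loop: for i in range(1, len(values)):
After iteration 1: i = 1, sum_val = [5]
After iteration 2: i = 2, sum_val = [5, 8]
After iteration 3: i = 3, sum_val = [5, 8, 8]
After iteration 4: i = 4, sum_val = [5, 8, 8, 8]
Loop ends.
len(sum_val) = 4

Final answer: 4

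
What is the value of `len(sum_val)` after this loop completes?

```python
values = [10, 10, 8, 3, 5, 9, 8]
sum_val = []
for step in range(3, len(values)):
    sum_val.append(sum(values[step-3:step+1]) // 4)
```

Let's trace through this code step by step.

Initialize: values = [10, 10, 8, 3, 5, 9, 8]
Initialize: sum_val = []
Entering loop: for step in range(3, len(values)):
After iteration 1: step = 3, sum_val = [7]
After iteration 2: step = 4, sum_val = [7, 6]
After iteration 3: step = 5, sum_val = [7, 6, 6]
After iteration 4: step = 6, sum_val = [7, 6, 6, 6]
Loop ends.
len(sum_val) = 4

Final answer: 4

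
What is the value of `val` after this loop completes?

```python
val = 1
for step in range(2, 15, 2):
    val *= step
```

Let's trace through this code step by step.

Initialize: val = 1
Entering loop: for step in range(2, 15, 2):
After iteration 1: step = 2, val = 2
After iteration 2: step = 4, val = 8
After iteration 3: step = 6, val = 48
After iteration 4: step = 8, val = 384
After iteration 5: step = 10, val = 3840
After iteration 6: step = 12, val = 46080
After iteration 7: step = 14, val = 645120
Loop ends.

Final answer: 645120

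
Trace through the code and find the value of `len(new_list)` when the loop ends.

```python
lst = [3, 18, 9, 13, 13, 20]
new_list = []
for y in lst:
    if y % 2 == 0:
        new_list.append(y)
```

Let's trace through this code step by step.

Initialize: lst = [3, 18, 9, 13, 13, 20]
Initialize: new_list = []
Entering loop: for y in lst:
After iteration 1: y = 3, new_list = []
After iteration 2: y = 18, new_list = [18]
After iteration 3: y = 9, new_list = [18]
After iteration 4: y = 13, new_list = [18]
After iteration 5: y = 13, new_list = [18]
After iteration 6: y = 20, new_list = [18, 20]
Loop ends.
len(new_list) = 2

Final answer: 2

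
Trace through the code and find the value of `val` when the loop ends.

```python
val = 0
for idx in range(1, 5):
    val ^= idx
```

Let's trace through this code step by step.

Initialize: val = 0
Entering loop: for idx in range(1, 5):
After iteration 1: idx = 1, val = 1
After iteration 2: idx = 2, val = 3
After iteration 3: idx = 3, val = 0
After iteration 4: idx = 4, val = 4
Loop ends.

Final answer: 4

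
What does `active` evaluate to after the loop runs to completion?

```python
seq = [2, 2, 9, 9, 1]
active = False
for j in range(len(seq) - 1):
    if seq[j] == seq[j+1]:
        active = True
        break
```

Let's trace through this code step by step.

Initialize: seq = [2, 2, 9, 9, 1]
Initialize: active = False
Entering loop: for j in range(len(seq) - 1):
After iteration 1: j = 0, active = True
Loop ends.

Final answer: True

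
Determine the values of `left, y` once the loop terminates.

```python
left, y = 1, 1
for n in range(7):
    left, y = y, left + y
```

Let's trace through this code step by step.

Initialize: left = 1
Initialize: y = 1
Entering loop: for n in range(7):
After iteration 1: n = 0, left = 1, y = 2
After iteration 2: n = 1, left = 2, y = 3
After iteration 3: n = 2, left = 3, y = 5
After iteration 4: n = 3, left = 5, y = 8
After iteration 5: n = 4, left = 8, y = 13
After iteration 6: n = 5, left = 13, y = 21
After iteration 7: n = 6, left = 21, y = 34
Loop ends.

Final answer: 21, 34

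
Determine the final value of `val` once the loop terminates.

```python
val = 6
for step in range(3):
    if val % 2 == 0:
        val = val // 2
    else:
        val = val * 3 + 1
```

Let's trace through this code step by step.

Initialize: val = 6
Entering loop: for step in range(3):
After iteration 1: step = 0, val = 3
After iteration 2: step = 1, val = 10
After iteration 3: step = 2, val = 5
Loop ends.

Final answer: 5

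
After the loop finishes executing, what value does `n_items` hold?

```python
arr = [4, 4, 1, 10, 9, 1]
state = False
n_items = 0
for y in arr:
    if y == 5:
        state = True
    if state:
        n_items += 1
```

Let's trace through this code step by step.

Initialize: arr = [4, 4, 1, 10, 9, 1]
Initialize: state = False
Initialize: n_items = 0
Entering loop: for y in arr:
After iteration 1: y = 4, n_items = 0
After iteration 2: y = 4, n_items = 0
After iteration 3: y = 1, n_items = 0
After iteration 4: y = 10, n_items = 0
After iteration 5: y = 9, n_items = 0
After iteration 6: y = 1, n_items = 0
Loop ends.

Final answer: 0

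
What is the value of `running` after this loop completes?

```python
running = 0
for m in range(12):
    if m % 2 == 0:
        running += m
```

Let's trace through this code step by step.

Initialize: running = 0
Entering loop: for m in range(12):
After iteration 1: m = 0, running = 0
After iteration 2: m = 1, running = 0
After iteration 3: m = 2, running = 2
After iteration 4: m = 3, running = 2
After iteration 5: m = 4, running = 6
After iteration 6: m = 5, running = 6
After iteration 7: m = 6, running = 12
After iteration 8: m = 7, running = 12
After iteration 9: m = 8, running = 20
After iteration 10: m = 9, running = 20
After iteration 11: m = 10, running = 30
After iteration 12: m = 11, running = 30
Loop ends.

Final answer: 30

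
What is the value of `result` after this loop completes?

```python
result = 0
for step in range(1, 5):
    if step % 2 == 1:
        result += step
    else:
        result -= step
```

Let's trace through this code step by step.

Initialize: result = 0
Entering loop: for step in range(1, 5):
After iteration 1: step = 1, result = 1
After iteration 2: step = 2, result = -1
After iteration 3: step = 3, result = 2
After iteration 4: step = 4, result = -2
Loop ends.

Final answer: -2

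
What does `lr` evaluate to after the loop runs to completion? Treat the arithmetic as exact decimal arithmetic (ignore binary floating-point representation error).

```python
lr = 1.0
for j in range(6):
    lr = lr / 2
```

Let's trace through this code step by step.

Initialize: lr = 1.0
Entering loop: for j in range(6):
After iteration 1: j = 0, lr = 0.5
After iteration 2: j = 1, lr = 0.25
After iteration 3: j = 2, lr = 0.125
After iteration 4: j = 3, lr = 0.0625
After iteration 5: j = 4, lr = 0.03125
After iteration 6: j = 5, lr = 0.015625
Loop ends.

Final answer: 0.015625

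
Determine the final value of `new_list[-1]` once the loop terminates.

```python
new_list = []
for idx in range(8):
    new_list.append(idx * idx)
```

Let's trace through this code step by step.

Initialize: new_list = []
Entering loop: for idx in range(8):
After iteration 1: idx = 0, new_list = [0]
After iteration 2: idx = 1, new_list = [0, 1]
After iteration 3: idx = 2, new_list = [0, 1, 4]
After iteration 4: idx = 3, new_list = [0, 1, 4, 9]
After iteration 5: idx = 4, new_list = [0, 1, 4, 9, 16]
After iteration 6: idx = 5, new_list = [0, 1, 4, 9, 16, 25]
After iteration 7: idx = 6, new_list = [0, 1, 4, 9, 16, 25, 36]
After iteration 8: idx = 7, new_list = [0, 1, 4, 9, 16, 25, 36, 49]
Loop ends.
new_list[-1] = 49

Final answer: 49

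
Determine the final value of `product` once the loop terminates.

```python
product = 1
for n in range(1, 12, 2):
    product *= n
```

Let's trace through this code step by step.

Initialize: product = 1
Entering loop: for n in range(1, 12, 2):
After iteration 1: n = 1, product = 1
After iteration 2: n = 3, product = 3
After iteration 3: n = 5, product = 15
After iteration 4: n = 7, product = 105
After iteration 5: n = 9, product = 945
After iteration 6: n = 11, product = 10395
Loop ends.

Final answer: 10395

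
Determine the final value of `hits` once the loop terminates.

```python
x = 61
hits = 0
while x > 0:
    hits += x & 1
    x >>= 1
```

Let's trace through this code step by step.

Initialize: x = 61
Initialize: hits = 0
Entering loop: while x > 0:
After iteration 1: x = 30, hits = 1
After iteration 2: x = 15, hits = 1
After iteration 3: x = 7, hits = 2
After iteration 4: x = 3, hits = 3
After iteration 5: x = 1, hits = 4
After iteration 6: x = 0, hits = 5
Loop ends.

Final answer: 5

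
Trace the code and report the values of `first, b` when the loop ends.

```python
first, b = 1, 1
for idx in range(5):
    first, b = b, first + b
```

Let's trace through this code step by step.

Initialize: first = 1
Initialize: b = 1
Entering loop: for idx in range(5):
After iteration 1: idx = 0, first = 1, b = 2
After iteration 2: idx = 1, first = 2, b = 3
After iteration 3: idx = 2, first = 3, b = 5
After iteration 4: idx = 3, first = 5, b = 8
After iteration 5: idx = 4, first = 8, b = 13
Loop ends.

Final answer: 8, 13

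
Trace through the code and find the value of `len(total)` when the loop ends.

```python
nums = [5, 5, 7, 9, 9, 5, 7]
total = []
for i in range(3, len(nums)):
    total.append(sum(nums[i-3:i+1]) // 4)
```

Let's trace through this code step by step.

Initialize: nums = [5, 5, 7, 9, 9, 5, 7]
Initialize: total = []
Entering loop: for i in range(3, len(nums)):
After iteration 1: i = 3, total = [6]
After iteration 2: i = 4, total = [6, 7]
After iteration 3: i = 5, total = [6, 7, 7]
After iteration 4: i = 6, total = [6, 7, 7, 7]
Loop ends.
len(total) = 4

Final answer: 4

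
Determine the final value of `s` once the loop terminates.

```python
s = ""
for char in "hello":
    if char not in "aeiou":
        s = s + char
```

Let's trace through this code step by step.

Initialize: s = ''
Entering loop: for char in "hello":
After iteration 1: char = 'h', s = 'h'
After iteration 2: char = 'e', s = 'h'
After iteration 3: char = 'l', s = 'hl'
After iteration 4: char = 'l', s = 'hll'
After iteration 5: char = 'o', s = 'hll'
Loop ends.

Final answer: 'hll'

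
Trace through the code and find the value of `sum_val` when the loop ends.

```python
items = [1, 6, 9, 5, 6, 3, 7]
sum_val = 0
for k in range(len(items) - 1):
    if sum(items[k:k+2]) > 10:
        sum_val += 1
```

Let's trace through this code step by step.

Initialize: items = [1, 6, 9, 5, 6, 3, 7]
Initialize: sum_val = 0
Entering loop: for k in range(len(items) - 1):
After iteration 1: k = 0, sum_val = 0
After iteration 2: k = 1, sum_val = 1
After iteration 3: k = 2, sum_val = 2
After iteration 4: k = 3, sum_val = 3
After iteration 5: k = 4, sum_val = 3
After iteration 6: k = 5, sum_val = 3
Loop ends.

Final answer: 3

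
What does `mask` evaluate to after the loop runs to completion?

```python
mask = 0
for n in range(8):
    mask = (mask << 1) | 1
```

Let's trace through this code step by step.

Initialize: mask = 0
Entering loop: for n in range(8):
After iteration 1: n = 0, mask = 1
After iteration 2: n = 1, mask = 3
After iteration 3: n = 2, mask = 7
After iteration 4: n = 3, mask = 15
After iteration 5: n = 4, mask = 31
After iteration 6: n = 5, mask = 63
After iteration 7: n = 6, mask = 127
After iteration 8: n = 7, mask = 255
Loop ends.

Final answer: 255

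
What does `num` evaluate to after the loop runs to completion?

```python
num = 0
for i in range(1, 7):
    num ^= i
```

Let's trace through this code step by step.

Initialize: num = 0
Entering loop: for i in range(1, 7):
After iteration 1: i = 1, num = 1
After iteration 2: i = 2, num = 3
After iteration 3: i = 3, num = 0
After iteration 4: i = 4, num = 4
After iteration 5: i = 5, num = 1
After iteration 6: i = 6, num = 7
Loop ends.

Final answer: 7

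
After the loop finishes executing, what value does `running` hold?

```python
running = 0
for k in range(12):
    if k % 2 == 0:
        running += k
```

Let's trace through this code step by step.

Initialize: running = 0
Entering loop: for k in range(12):
After iteration 1: k = 0, running = 0
After iteration 2: k = 1, running = 0
After iteration 3: k = 2, running = 2
After iteration 4: k = 3, running = 2
After iteration 5: k = 4, running = 6
After iteration 6: k = 5, running = 6
After iteration 7: k = 6, running = 12
After iteration 8: k = 7, running = 12
After iteration 9: k = 8, running = 20
After iteration 10: k = 9, running = 20
After iteration 11: k = 10, running = 30
After iteration 12: k = 11, running = 30
Loop ends.

Final answer: 30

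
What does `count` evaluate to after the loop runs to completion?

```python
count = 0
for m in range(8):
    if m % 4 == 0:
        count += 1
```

Let's trace through this code step by step.

Initialize: count = 0
Entering loop: for m in range(8):
After iteration 1: m = 0, count = 1
After iteration 2: m = 1, count = 1
After iteration 3: m = 2, count = 1
After iteration 4: m = 3, count = 1
After iteration 5: m = 4, count = 2
After iteration 6: m = 5, count = 2
After iteration 7: m = 6, count = 2
After iteration 8: m = 7, count = 2
Loop ends.

Final answer: 2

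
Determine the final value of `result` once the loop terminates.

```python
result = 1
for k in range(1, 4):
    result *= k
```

Let's trace through this code step by step.

Initialize: result = 1
Entering loop: for k in range(1, 4):
After iteration 1: k = 1, result = 1
After iteration 2: k = 2, result = 2
After iteration 3: k = 3, result = 6
Loop ends.

Final answer: 6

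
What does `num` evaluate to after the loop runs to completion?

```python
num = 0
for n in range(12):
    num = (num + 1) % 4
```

Let's trace through this code step by step.

Initialize: num = 0
Entering loop: for n in range(12):
After iteration 1: n = 0, num = 1
After iteration 2: n = 1, num = 2
After iteration 3: n = 2, num = 3
After iteration 4: n = 3, num = 0
After iteration 5: n = 4, num = 1
After iteration 6: n = 5, num = 2
After iteration 7: n = 6, num = 3
After iteration 8: n = 7, num = 0
After iteration 9: n = 8, num = 1
After iteration 10: n = 9, num = 2
After iteration 11: n = 10, num = 3
After iteration 12: n = 11, num = 0
Loop ends.

Final answer: 0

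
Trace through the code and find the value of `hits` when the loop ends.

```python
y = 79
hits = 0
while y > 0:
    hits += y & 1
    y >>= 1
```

Let's trace through this code step by step.

Initialize: y = 79
Initialize: hits = 0
Entering loop: while y > 0:
After iteration 1: y = 39, hits = 1
After iteration 2: y = 19, hits = 2
After iteration 3: y = 9, hits = 3
After iteration 4: y = 4, hits = 4
After iteration 5: y = 2, hits = 4
After iteration 6: y = 1, hits = 4
After iteration 7: y = 0, hits = 5
Loop ends.

Final answer: 5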